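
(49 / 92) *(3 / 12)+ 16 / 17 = 6721 / 6256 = 1.07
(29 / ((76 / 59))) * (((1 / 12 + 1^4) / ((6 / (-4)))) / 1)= -22243 / 1368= -16.26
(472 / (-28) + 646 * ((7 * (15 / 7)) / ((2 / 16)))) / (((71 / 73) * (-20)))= -19802053 / 4970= -3984.32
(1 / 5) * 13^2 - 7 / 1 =26.80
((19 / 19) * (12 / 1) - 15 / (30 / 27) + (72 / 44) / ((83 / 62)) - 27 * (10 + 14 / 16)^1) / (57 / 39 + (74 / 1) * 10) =-9302215 / 23467752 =-0.40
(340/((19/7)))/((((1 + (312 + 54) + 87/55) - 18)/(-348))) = -22776600/183179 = -124.34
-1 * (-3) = 3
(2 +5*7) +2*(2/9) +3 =364/9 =40.44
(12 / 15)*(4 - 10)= -24 / 5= -4.80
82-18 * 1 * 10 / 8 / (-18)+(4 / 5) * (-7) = 1553 / 20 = 77.65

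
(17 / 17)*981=981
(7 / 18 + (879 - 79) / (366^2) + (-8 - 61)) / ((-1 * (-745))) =-919007 / 9979722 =-0.09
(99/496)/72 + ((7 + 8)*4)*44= 10475531/3968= 2640.00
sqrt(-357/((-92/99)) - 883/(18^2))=sqrt(65376902)/414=19.53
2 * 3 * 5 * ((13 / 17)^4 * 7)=5997810 / 83521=71.81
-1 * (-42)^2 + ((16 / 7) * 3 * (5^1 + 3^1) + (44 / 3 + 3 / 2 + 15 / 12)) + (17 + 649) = -86161 / 84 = -1025.73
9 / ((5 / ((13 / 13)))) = 9 / 5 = 1.80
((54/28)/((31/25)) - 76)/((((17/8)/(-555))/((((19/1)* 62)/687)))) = 908529080/27251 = 33339.29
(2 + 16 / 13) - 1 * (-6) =120 / 13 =9.23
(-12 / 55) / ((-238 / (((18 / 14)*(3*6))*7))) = 972 / 6545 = 0.15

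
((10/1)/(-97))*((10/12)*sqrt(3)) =-25*sqrt(3)/291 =-0.15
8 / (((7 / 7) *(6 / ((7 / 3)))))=28 / 9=3.11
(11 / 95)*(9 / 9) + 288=27371 / 95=288.12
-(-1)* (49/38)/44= 49/1672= 0.03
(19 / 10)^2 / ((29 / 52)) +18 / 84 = 67877 / 10150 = 6.69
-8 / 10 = -4 / 5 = -0.80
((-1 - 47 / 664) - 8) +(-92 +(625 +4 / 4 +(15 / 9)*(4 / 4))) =1048979 / 1992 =526.60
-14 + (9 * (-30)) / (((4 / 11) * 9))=-193 / 2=-96.50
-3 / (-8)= 3 / 8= 0.38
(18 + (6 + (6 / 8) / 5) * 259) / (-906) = -10739 / 6040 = -1.78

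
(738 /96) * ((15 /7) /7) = 1845 /784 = 2.35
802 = 802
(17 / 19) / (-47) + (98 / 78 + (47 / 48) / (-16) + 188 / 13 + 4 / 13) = 142164649 / 8915712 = 15.95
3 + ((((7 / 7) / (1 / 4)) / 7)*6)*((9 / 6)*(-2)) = -51 / 7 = -7.29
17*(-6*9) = -918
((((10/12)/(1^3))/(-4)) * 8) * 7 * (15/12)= -175/12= -14.58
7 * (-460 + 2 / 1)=-3206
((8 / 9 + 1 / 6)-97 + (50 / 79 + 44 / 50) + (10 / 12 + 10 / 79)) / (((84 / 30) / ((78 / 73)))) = -21598954 / 605535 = -35.67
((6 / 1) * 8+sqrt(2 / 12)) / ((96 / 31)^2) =961 * sqrt(6) / 55296+961 / 192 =5.05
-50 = -50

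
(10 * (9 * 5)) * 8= 3600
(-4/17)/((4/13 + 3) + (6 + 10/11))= -572/24837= -0.02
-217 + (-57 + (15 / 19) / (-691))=-3597361 / 13129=-274.00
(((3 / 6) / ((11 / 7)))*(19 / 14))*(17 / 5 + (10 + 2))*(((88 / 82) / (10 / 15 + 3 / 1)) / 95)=0.02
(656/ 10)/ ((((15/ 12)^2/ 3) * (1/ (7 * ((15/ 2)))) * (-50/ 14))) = -1157184/ 625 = -1851.49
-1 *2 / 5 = -2 / 5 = -0.40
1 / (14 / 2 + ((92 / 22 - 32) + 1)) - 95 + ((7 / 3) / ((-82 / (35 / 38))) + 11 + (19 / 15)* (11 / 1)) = -119118813 / 1698220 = -70.14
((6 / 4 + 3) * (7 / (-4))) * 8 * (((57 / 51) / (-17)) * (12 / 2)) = 7182 / 289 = 24.85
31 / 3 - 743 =-2198 / 3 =-732.67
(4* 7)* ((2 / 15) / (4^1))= 14 / 15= 0.93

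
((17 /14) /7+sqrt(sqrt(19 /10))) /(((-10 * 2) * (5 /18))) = -9 * 10^(3 /4) * 19^(1 /4) /500 - 153 /4900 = -0.24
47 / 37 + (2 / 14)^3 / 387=6238864 / 4911417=1.27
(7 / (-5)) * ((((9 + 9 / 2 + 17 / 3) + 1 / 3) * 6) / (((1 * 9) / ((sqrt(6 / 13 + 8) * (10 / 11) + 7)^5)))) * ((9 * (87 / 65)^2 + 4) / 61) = -517287693007421 / 2027007125 - 75359952052406 * sqrt(1430) / 11594480755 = -500983.87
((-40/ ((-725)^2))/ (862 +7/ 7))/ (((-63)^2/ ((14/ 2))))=-8/ 51439870125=-0.00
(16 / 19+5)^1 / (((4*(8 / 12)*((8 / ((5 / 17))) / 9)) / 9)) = 134865 / 20672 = 6.52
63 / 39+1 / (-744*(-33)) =515605 / 319176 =1.62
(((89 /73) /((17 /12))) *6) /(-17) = -6408 /21097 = -0.30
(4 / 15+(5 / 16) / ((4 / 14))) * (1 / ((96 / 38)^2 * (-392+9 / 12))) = -235733 / 432691200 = -0.00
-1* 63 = -63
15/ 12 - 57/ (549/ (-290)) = 31.36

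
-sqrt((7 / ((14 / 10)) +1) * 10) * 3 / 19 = -6 * sqrt(15) / 19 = -1.22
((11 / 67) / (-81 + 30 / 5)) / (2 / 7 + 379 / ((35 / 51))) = -77 / 19435695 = -0.00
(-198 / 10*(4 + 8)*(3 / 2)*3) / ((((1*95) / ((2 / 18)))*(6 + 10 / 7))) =-2079 / 12350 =-0.17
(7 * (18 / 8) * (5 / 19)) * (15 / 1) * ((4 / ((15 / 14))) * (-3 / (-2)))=6615 / 19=348.16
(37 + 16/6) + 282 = 965/3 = 321.67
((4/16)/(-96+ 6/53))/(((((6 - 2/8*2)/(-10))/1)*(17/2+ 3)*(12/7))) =265/1102068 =0.00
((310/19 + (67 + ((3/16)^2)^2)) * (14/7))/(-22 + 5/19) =-103745027/13533184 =-7.67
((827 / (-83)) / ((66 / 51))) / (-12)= 14059 / 21912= 0.64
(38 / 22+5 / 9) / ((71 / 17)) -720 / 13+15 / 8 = -38716817 / 731016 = -52.96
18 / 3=6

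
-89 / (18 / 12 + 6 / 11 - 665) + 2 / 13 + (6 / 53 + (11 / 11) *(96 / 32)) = 34179897 / 10049065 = 3.40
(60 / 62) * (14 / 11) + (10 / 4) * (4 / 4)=3.73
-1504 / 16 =-94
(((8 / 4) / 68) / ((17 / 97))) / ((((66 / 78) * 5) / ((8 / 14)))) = 2522 / 111265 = 0.02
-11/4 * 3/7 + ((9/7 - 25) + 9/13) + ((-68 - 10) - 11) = -41205/364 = -113.20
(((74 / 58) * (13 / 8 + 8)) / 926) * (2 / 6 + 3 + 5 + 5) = 14245 / 80562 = 0.18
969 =969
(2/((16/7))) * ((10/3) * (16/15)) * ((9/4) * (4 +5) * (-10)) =-630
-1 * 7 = -7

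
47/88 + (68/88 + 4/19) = 2537/1672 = 1.52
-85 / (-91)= 85 / 91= 0.93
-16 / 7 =-2.29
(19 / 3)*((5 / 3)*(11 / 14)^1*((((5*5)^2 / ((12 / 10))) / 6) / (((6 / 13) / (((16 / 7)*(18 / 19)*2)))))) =8937500 / 1323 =6755.48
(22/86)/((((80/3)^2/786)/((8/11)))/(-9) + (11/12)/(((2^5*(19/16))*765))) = -411282360/222173303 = -1.85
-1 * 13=-13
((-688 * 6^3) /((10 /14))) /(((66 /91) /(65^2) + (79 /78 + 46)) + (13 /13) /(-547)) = -262528772163840 /59320893937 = -4425.57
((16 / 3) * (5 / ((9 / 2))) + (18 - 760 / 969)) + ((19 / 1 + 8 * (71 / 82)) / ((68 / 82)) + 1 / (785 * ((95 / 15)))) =744932429 / 13691970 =54.41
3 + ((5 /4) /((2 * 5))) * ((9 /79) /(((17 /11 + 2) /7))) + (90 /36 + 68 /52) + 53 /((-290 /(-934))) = 211497851 /1191320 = 177.53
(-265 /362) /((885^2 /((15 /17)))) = -53 /64266222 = -0.00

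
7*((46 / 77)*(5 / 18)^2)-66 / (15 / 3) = -114737 / 8910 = -12.88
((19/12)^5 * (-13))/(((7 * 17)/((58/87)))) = -32189287/44416512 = -0.72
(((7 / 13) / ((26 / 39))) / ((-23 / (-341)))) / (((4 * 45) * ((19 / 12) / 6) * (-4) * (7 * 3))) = -341 / 113620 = -0.00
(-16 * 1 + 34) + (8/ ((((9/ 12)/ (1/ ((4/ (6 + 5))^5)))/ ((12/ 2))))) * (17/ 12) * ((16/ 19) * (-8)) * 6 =-10951126/ 19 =-576375.05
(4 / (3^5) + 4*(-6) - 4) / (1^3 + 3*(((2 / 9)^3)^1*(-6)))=-1360 / 39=-34.87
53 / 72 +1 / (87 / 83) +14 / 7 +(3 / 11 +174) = 4087451 / 22968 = 177.96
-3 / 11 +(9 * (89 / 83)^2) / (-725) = -15767754 / 54939775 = -0.29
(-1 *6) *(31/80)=-93/40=-2.32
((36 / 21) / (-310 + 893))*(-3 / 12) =-3 / 4081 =-0.00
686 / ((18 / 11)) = 3773 / 9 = 419.22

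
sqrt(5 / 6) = 0.91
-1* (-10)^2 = -100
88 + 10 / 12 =88.83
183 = 183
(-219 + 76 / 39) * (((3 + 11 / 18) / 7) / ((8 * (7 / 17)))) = -719525 / 21168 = -33.99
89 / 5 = 17.80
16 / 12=4 / 3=1.33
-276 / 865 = -0.32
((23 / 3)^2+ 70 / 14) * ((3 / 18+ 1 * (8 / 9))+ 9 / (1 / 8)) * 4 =1509620 / 81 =18637.28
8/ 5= 1.60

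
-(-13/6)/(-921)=-13/5526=-0.00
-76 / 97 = -0.78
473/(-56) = -8.45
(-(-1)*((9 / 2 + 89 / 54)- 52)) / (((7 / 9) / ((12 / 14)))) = -2476 / 49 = -50.53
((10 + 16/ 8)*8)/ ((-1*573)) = -32/ 191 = -0.17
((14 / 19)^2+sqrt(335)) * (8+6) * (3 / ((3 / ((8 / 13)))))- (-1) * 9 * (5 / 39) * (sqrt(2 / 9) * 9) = 21952 / 4693+45 * sqrt(2) / 13+112 * sqrt(335) / 13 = 167.26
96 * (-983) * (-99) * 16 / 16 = 9342432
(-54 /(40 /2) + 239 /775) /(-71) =3707 /110050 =0.03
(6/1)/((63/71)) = 142/21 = 6.76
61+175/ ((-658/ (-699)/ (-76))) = -661183/ 47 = -14067.72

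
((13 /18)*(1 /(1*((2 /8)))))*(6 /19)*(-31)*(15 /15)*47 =-75764 /57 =-1329.19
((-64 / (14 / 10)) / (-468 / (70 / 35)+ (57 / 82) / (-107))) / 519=2807680 / 7459177509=0.00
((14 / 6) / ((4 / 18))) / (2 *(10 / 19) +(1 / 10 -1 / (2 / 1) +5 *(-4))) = -1995 / 3676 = -0.54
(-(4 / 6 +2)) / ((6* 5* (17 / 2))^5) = -8 / 3234611728125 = -0.00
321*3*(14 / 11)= 13482 / 11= 1225.64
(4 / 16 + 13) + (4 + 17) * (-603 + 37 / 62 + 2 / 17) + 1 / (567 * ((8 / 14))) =-539339320 / 42687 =-12634.74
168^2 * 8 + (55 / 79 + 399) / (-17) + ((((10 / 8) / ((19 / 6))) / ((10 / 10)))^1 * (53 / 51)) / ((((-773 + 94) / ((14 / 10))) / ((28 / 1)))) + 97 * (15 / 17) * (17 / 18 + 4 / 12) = 3354487673467 / 14850894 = 225877.83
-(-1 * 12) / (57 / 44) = 176 / 19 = 9.26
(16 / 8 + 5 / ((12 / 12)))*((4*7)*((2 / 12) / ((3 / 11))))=1078 / 9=119.78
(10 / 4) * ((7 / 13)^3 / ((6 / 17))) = 29155 / 26364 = 1.11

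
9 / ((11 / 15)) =135 / 11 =12.27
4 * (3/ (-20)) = -3/ 5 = -0.60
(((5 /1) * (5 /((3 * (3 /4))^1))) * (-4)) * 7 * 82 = -229600 /9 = -25511.11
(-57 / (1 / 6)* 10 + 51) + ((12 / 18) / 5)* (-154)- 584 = -59603 / 15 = -3973.53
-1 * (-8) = 8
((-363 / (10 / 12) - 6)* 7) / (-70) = 1104 / 25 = 44.16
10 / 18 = 5 / 9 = 0.56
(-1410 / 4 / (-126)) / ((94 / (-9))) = -15 / 56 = -0.27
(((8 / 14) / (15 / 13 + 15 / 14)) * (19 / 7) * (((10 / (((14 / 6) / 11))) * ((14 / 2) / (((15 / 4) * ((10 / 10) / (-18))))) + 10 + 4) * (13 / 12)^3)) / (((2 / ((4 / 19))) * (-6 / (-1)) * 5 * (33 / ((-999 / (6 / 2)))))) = 165910849 / 3367980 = 49.26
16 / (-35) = -16 / 35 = -0.46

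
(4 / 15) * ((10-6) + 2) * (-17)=-136 / 5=-27.20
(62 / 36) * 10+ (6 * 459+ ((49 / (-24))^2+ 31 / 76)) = 3375371 / 1216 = 2775.80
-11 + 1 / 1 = -10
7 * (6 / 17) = 42 / 17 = 2.47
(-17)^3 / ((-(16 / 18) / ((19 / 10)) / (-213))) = -178946199 / 80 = -2236827.49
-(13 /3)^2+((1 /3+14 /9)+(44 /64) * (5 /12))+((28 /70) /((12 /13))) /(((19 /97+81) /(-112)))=-97537303 /5670720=-17.20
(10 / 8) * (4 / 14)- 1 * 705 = -9865 / 14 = -704.64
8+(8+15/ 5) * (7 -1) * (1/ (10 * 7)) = 8.94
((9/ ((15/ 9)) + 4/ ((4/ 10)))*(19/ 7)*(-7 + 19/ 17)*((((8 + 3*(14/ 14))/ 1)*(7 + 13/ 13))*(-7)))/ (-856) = -321860/ 1819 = -176.94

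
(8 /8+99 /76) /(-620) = -35 /9424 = -0.00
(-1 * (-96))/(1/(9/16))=54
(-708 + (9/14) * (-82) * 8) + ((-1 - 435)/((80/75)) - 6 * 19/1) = -46269/28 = -1652.46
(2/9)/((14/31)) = 31/63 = 0.49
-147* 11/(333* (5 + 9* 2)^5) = -539/714434073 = -0.00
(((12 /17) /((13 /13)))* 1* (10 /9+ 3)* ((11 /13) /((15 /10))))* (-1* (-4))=13024 /1989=6.55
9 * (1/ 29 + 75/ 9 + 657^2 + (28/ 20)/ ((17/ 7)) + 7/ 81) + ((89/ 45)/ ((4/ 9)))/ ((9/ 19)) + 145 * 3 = 344787438367/ 88740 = 3885366.67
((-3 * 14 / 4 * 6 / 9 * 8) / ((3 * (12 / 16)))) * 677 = -151648 / 9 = -16849.78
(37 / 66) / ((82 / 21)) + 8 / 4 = 2.14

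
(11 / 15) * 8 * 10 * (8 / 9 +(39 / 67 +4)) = 580624 / 1809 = 320.96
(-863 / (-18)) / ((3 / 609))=175189 / 18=9732.72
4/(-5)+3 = 11/5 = 2.20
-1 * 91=-91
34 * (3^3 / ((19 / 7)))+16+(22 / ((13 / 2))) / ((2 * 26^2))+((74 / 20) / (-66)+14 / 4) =9853585409 / 27550380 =357.66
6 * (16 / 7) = 96 / 7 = 13.71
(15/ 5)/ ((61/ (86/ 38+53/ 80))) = 13341/ 92720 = 0.14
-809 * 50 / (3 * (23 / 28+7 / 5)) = -5663000 / 933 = -6069.67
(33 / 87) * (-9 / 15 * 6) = -1.37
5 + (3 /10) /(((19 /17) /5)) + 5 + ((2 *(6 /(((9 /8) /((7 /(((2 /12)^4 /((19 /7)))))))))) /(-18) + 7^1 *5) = -552735 /38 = -14545.66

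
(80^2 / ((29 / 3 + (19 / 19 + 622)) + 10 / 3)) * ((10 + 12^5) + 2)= 2504090.57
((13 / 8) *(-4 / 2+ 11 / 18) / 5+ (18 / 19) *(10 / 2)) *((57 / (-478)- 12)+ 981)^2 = 14706630859375 / 3655744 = 4022883.13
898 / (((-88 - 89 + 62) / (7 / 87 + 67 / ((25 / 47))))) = -984.21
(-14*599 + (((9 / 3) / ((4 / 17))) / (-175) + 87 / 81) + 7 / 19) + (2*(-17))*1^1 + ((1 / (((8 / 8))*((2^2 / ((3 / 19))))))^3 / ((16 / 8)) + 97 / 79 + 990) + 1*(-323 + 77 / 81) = -7618893738113237 / 983152598400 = -7749.45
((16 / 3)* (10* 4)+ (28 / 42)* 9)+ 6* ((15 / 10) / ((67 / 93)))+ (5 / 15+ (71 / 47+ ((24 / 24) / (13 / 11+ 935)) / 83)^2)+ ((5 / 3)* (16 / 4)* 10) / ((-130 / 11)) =964836158922107998261 / 4216936733198290452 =228.80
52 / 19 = 2.74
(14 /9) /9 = 14 /81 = 0.17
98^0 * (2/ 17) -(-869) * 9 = 132959/ 17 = 7821.12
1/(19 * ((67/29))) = 29/1273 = 0.02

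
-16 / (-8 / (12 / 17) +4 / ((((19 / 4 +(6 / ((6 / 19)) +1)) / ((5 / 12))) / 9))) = 88 / 59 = 1.49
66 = 66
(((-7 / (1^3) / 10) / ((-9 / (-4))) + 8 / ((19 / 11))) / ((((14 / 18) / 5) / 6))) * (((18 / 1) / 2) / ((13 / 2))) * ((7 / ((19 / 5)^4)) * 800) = 6196.97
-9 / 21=-3 / 7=-0.43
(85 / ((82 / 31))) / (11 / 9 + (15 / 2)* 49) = 0.09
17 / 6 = 2.83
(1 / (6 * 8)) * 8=0.17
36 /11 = 3.27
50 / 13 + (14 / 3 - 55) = -46.49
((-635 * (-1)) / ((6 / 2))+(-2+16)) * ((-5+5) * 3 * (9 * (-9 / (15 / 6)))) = 0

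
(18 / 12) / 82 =3 / 164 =0.02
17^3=4913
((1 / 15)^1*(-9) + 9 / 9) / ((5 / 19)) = 38 / 25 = 1.52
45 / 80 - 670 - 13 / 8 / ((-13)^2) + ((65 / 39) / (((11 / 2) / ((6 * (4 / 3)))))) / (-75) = -68929603 / 102960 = -669.48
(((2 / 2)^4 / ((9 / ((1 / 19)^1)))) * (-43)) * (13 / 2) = -1.63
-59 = -59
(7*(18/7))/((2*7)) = 9/7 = 1.29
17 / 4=4.25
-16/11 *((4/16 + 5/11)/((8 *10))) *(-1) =31/2420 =0.01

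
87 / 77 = 1.13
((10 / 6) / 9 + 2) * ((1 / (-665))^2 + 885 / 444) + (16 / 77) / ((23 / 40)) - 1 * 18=-5938624238579 / 447084168300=-13.28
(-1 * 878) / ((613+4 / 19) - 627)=8341 / 131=63.67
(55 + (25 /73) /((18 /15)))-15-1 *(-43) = 36479 /438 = 83.29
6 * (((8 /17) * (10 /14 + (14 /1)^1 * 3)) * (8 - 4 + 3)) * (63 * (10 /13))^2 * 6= 2629065600 /221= 11896224.43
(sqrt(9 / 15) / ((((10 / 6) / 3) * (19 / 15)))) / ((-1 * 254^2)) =-0.00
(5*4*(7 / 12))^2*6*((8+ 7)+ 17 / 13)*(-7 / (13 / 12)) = -14543200 / 169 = -86054.44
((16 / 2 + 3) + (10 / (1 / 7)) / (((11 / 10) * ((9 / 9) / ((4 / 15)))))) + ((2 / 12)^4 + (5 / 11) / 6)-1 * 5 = 328547 / 14256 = 23.05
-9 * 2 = -18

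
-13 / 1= -13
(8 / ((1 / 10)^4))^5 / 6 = 546133333333333333333333.30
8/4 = 2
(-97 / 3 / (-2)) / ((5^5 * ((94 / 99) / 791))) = 2531991 / 587500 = 4.31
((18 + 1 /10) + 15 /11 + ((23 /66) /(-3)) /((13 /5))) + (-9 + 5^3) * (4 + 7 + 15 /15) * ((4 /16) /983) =125076043 /6325605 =19.77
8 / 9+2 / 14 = 65 / 63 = 1.03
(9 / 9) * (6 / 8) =3 / 4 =0.75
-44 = -44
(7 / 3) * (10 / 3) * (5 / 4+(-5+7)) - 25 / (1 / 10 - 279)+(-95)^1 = -69.63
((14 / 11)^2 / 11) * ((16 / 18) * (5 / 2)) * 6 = 7840 / 3993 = 1.96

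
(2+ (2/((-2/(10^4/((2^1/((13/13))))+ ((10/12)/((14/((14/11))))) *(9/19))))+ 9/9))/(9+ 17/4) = -4177522/11077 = -377.13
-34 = -34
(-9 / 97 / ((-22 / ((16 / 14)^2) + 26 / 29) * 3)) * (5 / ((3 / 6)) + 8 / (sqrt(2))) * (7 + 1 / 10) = 131776 * sqrt(2) / 2392505 + 65888 / 478501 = 0.22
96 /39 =32 /13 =2.46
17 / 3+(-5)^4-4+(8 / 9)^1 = 5648 / 9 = 627.56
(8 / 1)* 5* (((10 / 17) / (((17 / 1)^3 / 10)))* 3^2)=36000 / 83521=0.43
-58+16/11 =-56.55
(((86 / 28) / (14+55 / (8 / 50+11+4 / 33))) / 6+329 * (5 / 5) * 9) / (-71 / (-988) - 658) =-10792539388891 / 2398058191389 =-4.50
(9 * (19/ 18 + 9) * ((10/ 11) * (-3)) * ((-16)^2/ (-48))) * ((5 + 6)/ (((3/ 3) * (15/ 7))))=20272/ 3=6757.33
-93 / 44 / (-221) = 93 / 9724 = 0.01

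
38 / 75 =0.51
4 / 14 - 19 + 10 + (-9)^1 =-124 / 7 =-17.71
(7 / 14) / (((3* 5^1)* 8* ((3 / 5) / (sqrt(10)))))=sqrt(10) / 144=0.02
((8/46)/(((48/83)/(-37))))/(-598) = 0.02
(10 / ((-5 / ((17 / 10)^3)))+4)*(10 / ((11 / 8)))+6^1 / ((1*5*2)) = -11487 / 275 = -41.77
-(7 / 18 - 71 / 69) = 265 / 414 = 0.64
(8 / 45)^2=64 / 2025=0.03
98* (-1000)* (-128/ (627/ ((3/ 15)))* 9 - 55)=1134036400/ 209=5426011.48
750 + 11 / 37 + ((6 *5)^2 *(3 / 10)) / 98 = 1365284 / 1813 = 753.05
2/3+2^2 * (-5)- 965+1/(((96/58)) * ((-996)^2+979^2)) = -984.33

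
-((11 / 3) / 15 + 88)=-3971 / 45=-88.24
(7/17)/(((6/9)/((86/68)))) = 0.78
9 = 9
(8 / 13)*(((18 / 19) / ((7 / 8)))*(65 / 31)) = 5760 / 4123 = 1.40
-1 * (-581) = 581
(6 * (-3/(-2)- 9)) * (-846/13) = 38070/13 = 2928.46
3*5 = 15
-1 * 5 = -5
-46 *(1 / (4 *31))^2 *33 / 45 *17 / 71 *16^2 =-137632 / 1023465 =-0.13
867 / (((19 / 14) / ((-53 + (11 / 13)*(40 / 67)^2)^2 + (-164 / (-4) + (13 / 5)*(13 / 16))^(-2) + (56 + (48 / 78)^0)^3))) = 92429001694036031146681524 / 769707831026213131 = 120083228.95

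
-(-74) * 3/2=111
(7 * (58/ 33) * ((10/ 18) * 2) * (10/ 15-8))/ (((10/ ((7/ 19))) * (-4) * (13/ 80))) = 113680/ 20007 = 5.68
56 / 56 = 1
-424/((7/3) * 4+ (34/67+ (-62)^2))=-42612/387311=-0.11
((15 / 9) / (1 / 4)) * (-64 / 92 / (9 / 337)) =-107840 / 621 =-173.66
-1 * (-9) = 9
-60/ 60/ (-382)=1/ 382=0.00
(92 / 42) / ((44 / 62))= 713 / 231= 3.09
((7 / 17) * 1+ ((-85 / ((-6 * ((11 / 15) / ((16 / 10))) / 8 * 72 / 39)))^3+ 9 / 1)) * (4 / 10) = 587188338368 / 610929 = 961140.06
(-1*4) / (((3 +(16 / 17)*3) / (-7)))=4.81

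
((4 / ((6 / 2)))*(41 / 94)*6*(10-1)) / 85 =1476 / 3995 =0.37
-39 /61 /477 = -13 /9699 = -0.00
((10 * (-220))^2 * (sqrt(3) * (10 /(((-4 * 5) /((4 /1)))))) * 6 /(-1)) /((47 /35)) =2032800000 * sqrt(3) /47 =74913040.03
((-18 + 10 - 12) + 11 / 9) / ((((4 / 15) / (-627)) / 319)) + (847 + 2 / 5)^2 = 1480233551 / 100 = 14802335.51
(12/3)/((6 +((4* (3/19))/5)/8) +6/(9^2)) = 20520/31241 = 0.66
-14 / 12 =-7 / 6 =-1.17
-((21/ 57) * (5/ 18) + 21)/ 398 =-7217/ 136116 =-0.05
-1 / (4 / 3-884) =3 / 2648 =0.00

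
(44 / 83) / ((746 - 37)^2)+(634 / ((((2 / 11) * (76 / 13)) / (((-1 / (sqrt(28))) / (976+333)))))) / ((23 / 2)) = 44 / 41722523 - 4121 * sqrt(7) / 1456084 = -0.01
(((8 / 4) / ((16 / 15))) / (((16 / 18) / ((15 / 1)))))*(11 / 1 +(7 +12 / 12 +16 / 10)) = 41715 / 64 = 651.80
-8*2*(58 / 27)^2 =-53824 / 729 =-73.83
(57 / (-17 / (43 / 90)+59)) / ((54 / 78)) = 559 / 159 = 3.52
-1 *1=-1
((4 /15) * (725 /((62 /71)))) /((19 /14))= 288260 /1767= 163.14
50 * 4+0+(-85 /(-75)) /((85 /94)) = 15094 /75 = 201.25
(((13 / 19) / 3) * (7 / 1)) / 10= 91 / 570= 0.16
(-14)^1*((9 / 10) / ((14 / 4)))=-18 / 5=-3.60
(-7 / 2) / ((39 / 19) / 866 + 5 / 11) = -7.66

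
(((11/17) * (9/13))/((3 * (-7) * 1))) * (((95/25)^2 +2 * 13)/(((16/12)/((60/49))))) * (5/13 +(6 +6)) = -6906141/703885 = -9.81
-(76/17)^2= -19.99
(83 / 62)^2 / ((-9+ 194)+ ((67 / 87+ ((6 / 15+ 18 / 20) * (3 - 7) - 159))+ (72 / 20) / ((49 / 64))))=146839035 / 2152605404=0.07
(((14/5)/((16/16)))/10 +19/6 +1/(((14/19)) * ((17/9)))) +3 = 63949/8925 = 7.17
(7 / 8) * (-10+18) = 7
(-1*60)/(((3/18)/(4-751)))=268920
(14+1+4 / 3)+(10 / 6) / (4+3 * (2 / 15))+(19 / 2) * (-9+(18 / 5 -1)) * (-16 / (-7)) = -282419 / 2310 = -122.26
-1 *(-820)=820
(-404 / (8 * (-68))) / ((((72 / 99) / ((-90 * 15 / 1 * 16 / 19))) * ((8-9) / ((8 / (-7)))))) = -2999700 / 2261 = -1326.71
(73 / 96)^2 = 5329 / 9216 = 0.58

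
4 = 4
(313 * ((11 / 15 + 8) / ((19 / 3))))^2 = 1681246009 / 9025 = 186287.65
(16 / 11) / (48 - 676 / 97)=0.04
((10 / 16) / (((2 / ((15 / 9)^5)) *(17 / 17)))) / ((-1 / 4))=-15625 / 972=-16.08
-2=-2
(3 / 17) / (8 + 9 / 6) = 6 / 323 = 0.02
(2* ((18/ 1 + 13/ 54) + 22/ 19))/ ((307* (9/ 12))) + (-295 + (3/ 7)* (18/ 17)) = -294.38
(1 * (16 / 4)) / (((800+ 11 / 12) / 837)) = 40176 / 9611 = 4.18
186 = 186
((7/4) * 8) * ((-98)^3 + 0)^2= 12401793332096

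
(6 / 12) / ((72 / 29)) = 29 / 144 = 0.20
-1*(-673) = 673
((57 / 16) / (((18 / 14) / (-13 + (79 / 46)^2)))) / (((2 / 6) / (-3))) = 8485533 / 33856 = 250.64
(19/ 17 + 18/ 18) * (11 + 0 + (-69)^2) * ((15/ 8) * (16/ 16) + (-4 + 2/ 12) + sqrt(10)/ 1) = -336426/ 17 + 171792 * sqrt(10)/ 17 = 12166.35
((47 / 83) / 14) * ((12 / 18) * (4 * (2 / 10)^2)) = 188 / 43575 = 0.00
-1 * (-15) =15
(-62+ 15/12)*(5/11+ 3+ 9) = -33291/44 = -756.61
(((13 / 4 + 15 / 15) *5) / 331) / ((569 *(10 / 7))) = 119 / 1506712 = 0.00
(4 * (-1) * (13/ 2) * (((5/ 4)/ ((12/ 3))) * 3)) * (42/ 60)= -273/ 16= -17.06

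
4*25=100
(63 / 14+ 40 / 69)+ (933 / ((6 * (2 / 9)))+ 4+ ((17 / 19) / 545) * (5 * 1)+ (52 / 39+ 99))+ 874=1683.17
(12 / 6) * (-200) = -400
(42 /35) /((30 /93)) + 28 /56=211 /50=4.22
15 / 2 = 7.50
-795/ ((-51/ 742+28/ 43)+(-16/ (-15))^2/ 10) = -28535928750/ 24989843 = -1141.90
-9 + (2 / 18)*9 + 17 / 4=-3.75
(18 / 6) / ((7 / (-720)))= -2160 / 7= -308.57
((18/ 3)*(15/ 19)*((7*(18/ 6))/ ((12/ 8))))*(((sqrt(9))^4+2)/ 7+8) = 25020/ 19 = 1316.84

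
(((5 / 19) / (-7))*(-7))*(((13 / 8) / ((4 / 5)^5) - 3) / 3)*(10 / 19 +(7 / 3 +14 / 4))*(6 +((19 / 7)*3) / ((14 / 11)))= 13.55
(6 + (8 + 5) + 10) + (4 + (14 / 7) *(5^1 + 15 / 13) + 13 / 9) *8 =20009 / 117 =171.02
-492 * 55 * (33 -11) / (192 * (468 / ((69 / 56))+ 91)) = -570515 / 86632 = -6.59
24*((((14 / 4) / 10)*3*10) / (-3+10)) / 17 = 2.12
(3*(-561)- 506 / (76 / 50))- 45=-39157 / 19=-2060.89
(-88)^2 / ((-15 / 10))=-15488 / 3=-5162.67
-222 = -222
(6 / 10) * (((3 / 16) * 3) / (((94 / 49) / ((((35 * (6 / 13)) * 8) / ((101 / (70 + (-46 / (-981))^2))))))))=11553506699 / 733188391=15.76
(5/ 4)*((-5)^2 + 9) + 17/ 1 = 119/ 2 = 59.50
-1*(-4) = 4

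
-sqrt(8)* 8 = -22.63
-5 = -5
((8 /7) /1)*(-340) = -2720 /7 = -388.57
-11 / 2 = -5.50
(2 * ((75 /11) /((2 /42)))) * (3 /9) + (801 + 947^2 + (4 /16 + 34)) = 39500547 /44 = 897739.70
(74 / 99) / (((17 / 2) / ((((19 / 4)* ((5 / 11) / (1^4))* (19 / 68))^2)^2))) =392744895323125 / 33718673528635392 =0.01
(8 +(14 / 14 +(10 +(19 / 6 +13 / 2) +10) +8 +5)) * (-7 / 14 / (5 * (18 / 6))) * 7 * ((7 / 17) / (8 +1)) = -1519 / 2754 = -0.55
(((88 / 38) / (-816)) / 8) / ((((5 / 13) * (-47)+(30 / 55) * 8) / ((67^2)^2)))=31697713333 / 60806688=521.29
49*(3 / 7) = 21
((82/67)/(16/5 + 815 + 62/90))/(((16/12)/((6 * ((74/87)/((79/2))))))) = 81918/565636445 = 0.00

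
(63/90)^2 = 0.49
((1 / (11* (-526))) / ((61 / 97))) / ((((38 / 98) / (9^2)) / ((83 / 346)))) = -31954419 / 2320267004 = -0.01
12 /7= 1.71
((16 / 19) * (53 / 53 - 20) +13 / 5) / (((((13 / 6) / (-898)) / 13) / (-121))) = -43680516 / 5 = -8736103.20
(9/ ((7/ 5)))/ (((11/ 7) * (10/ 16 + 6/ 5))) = 1800/ 803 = 2.24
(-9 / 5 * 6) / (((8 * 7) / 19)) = -513 / 140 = -3.66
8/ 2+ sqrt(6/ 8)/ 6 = sqrt(3)/ 12+ 4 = 4.14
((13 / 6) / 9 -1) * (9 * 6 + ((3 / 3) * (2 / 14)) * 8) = -41.87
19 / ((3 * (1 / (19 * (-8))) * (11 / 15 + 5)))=-7220 / 43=-167.91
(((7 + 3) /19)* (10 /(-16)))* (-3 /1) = 75 /76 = 0.99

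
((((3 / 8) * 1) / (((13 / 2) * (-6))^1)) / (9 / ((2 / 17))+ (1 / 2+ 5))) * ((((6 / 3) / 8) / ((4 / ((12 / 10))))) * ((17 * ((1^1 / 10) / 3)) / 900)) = -0.00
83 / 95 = 0.87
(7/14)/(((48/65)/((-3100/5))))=-10075/24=-419.79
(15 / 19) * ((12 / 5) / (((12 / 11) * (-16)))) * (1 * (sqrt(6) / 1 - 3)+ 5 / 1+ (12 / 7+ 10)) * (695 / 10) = -13761 / 133 - 4587 * sqrt(6) / 608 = -121.95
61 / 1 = 61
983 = 983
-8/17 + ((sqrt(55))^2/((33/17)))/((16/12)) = 1413/68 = 20.78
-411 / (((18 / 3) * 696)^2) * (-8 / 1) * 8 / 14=137 / 1271592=0.00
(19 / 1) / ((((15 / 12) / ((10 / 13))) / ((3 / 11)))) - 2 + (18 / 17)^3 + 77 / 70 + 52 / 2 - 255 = -1584440101 / 7025590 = -225.52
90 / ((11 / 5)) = 450 / 11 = 40.91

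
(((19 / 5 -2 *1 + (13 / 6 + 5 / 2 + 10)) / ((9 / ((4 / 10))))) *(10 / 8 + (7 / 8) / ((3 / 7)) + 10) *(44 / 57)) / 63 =0.12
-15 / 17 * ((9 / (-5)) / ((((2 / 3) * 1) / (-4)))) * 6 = -972 / 17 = -57.18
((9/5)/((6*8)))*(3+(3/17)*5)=99/680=0.15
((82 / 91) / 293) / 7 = 82 / 186641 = 0.00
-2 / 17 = -0.12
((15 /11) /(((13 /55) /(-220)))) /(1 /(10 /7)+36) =-165000 /4771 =-34.58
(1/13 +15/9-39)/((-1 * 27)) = 1453/1053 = 1.38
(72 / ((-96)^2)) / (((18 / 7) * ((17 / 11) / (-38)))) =-1463 / 19584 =-0.07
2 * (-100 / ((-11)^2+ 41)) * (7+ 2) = -100 / 9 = -11.11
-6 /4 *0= 0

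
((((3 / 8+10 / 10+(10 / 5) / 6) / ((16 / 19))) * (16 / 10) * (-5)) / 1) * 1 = -779 / 48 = -16.23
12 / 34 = 6 / 17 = 0.35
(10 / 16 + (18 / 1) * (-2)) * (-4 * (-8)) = -1132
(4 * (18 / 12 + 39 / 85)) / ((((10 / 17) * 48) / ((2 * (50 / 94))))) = 111 / 376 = 0.30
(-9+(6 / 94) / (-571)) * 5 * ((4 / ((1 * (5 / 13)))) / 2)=-6279936 / 26837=-234.00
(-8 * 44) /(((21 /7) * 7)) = -352 /21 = -16.76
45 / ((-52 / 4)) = -45 / 13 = -3.46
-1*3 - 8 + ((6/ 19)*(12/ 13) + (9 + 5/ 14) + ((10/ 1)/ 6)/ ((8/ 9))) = 7243/ 13832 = 0.52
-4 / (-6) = 2 / 3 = 0.67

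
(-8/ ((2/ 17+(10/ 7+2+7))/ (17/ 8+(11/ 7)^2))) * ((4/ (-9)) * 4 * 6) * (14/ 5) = 1959488/ 18825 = 104.09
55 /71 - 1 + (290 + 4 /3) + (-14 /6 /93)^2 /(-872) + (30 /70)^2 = 68787157229953 /236145307608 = 291.29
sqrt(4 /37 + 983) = 5 * sqrt(53835) /37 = 31.35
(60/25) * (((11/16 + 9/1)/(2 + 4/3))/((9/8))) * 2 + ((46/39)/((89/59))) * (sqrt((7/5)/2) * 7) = 9499 * sqrt(70)/17355 + 62/5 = 16.98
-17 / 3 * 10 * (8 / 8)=-170 / 3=-56.67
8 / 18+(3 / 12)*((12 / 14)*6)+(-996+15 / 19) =-993.48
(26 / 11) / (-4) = -13 / 22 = -0.59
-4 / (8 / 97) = -48.50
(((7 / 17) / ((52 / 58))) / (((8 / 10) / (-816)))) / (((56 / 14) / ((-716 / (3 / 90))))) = 32703300 / 13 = 2515638.46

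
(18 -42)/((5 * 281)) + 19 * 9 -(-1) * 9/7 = 1694262/9835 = 172.27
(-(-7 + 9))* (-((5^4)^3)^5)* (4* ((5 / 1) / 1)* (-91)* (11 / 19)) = -34729163989055678030126728117465972900390625000 / 19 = -1827850736266088317375091000000000000000000000.00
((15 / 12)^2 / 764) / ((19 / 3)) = 75 / 232256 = 0.00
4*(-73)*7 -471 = -2515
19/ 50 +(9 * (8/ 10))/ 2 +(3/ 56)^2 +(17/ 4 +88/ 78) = 28622423/ 3057600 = 9.36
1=1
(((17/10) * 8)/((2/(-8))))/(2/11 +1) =-2992/65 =-46.03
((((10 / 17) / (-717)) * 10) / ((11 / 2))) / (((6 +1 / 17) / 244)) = -48800 / 812361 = -0.06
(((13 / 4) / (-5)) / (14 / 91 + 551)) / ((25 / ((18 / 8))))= -1521 / 14330000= -0.00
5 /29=0.17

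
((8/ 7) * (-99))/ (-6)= 132/ 7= 18.86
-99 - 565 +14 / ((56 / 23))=-2633 / 4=-658.25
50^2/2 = 1250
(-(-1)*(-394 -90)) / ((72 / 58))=-3509 / 9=-389.89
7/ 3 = 2.33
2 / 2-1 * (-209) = 210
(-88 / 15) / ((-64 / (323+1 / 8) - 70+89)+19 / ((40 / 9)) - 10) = -363968 / 811293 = -0.45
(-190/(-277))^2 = 36100/76729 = 0.47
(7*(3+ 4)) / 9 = 49 / 9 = 5.44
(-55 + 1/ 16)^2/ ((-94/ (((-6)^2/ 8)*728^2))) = -57584161089/ 752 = -76574682.30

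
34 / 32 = 1.06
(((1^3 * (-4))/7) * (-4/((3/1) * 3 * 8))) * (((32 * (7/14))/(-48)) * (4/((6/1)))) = -4/567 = -0.01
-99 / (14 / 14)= -99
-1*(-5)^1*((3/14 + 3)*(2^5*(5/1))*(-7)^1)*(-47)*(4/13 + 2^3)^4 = 115097366016000/28561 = 4029878716.29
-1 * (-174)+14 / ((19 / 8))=3418 / 19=179.89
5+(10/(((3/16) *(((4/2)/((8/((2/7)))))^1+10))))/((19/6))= 17875/2679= 6.67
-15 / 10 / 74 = -3 / 148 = -0.02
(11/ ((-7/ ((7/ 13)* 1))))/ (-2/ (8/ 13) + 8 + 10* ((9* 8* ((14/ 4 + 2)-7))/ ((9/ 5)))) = 44/ 30953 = 0.00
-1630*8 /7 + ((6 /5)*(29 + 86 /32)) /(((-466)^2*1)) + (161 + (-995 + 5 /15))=-491875680539 /182411040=-2696.52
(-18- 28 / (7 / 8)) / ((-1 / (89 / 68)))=2225 / 34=65.44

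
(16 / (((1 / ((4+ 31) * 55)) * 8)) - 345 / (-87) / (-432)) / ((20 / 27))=9646537 / 1856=5197.49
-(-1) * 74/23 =74/23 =3.22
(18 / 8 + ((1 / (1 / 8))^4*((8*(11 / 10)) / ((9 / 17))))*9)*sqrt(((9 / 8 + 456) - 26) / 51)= 12255277*sqrt(351798) / 4080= 1781597.73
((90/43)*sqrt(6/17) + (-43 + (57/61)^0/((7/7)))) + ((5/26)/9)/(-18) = -176909/4212 + 90*sqrt(102)/731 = -40.76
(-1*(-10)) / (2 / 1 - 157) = -2 / 31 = -0.06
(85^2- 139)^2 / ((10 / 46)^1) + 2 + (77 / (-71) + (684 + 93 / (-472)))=38701853694721 / 167560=230973106.32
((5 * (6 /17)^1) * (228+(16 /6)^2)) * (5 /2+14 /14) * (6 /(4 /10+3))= 740600 /289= 2562.63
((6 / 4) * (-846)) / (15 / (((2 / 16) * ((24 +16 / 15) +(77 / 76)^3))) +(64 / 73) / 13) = -207019481818851 / 760860593344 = -272.09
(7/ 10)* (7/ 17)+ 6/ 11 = 1559/ 1870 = 0.83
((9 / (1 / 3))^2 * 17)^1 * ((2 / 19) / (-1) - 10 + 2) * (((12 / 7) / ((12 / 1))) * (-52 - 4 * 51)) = 69797376 / 19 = 3673546.11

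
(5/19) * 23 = 6.05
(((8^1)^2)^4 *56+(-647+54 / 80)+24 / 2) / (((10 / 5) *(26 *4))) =4516939.72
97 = 97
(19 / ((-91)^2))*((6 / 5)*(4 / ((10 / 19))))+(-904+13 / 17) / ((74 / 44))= -1890064606 / 3519425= -537.04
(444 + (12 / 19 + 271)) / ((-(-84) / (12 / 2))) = 13597 / 266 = 51.12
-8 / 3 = -2.67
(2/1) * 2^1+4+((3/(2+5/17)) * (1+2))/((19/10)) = 10.06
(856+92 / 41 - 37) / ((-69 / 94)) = -3165074 / 2829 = -1118.80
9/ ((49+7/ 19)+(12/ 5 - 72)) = -0.44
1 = 1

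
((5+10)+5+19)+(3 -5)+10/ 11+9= 516/ 11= 46.91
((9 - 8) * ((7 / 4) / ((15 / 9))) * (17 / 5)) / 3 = 119 / 100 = 1.19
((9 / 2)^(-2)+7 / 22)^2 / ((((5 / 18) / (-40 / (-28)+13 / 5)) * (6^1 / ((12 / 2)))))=1.96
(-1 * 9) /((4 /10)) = -45 /2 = -22.50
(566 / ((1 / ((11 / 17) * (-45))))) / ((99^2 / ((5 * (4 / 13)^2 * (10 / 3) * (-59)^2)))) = -7880984000 / 853281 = -9236.09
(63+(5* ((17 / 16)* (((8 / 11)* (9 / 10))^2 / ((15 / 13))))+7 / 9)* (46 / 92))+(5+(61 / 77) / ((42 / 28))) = 13321823 / 190575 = 69.90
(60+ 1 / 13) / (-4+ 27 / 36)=-3124 / 169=-18.49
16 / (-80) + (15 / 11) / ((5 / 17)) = 244 / 55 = 4.44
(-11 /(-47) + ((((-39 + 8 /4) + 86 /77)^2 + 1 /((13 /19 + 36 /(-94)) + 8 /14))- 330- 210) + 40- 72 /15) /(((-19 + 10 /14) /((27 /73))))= -32184925199037 /2029125239680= -15.86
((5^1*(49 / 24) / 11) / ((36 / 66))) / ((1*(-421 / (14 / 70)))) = -49 / 60624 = -0.00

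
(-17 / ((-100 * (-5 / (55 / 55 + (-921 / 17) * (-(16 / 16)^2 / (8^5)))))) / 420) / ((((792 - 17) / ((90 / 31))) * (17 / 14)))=-1673931 / 6691635200000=-0.00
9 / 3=3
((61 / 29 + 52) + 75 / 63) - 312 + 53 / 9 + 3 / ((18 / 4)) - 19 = -491738 / 1827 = -269.15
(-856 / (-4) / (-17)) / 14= -107 / 119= -0.90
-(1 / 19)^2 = -0.00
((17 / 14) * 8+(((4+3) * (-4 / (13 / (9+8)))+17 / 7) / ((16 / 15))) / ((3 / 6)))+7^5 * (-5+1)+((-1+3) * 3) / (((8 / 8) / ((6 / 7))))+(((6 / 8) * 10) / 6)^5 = -6268878249 / 93184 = -67274.19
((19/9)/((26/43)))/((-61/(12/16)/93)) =-25327/6344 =-3.99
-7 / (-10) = 0.70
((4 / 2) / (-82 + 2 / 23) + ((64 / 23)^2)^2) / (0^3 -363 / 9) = -15797701129 / 10632278954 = -1.49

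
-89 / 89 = -1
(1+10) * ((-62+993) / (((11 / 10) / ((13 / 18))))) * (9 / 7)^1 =8645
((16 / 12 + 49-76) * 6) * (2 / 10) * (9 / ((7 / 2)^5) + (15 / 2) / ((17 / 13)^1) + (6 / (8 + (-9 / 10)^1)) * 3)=-3698716857 / 14490035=-255.26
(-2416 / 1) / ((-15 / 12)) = 1932.80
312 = 312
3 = 3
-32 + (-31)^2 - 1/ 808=750631/ 808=929.00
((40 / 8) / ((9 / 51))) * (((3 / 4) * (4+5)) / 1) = 765 / 4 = 191.25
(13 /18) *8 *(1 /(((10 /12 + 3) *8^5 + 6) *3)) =26 /1695825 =0.00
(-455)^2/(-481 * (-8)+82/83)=2454725/45638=53.79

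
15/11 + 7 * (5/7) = 70/11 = 6.36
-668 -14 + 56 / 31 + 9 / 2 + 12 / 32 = -167479 / 248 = -675.32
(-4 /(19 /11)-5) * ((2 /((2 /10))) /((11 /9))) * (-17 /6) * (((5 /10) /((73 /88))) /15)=9452 /1387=6.81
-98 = -98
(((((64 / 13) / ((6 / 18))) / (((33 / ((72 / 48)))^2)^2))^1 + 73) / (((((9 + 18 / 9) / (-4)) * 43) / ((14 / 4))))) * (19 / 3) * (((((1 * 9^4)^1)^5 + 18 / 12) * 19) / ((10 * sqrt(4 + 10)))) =-8130803312806467560832679667 * sqrt(14) / 360110036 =-84481622933075802750.97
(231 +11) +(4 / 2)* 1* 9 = 260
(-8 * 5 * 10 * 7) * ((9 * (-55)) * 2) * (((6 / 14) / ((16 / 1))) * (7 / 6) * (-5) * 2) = -866250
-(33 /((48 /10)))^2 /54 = -3025 /3456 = -0.88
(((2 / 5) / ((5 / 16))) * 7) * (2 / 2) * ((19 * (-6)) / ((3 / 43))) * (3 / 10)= -549024 / 125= -4392.19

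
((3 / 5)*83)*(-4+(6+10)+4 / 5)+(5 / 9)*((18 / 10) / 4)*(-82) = 30847 / 50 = 616.94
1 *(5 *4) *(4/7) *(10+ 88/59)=54240/413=131.33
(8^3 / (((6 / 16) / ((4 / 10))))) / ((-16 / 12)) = -2048 / 5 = -409.60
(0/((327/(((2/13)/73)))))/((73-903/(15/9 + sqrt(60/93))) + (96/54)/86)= 0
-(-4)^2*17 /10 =-136 /5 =-27.20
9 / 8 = 1.12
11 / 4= 2.75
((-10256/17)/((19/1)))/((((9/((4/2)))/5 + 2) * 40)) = -2564/9367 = -0.27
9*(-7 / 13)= -63 / 13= -4.85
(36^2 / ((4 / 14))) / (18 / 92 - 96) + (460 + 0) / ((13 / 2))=34408 / 1469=23.42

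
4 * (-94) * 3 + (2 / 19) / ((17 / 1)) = -1127.99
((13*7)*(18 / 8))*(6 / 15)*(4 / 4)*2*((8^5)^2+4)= 879394557132 / 5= 175878911426.40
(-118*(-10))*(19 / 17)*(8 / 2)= 89680 / 17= 5275.29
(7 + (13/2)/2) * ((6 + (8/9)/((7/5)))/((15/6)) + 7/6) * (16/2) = 98687/315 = 313.29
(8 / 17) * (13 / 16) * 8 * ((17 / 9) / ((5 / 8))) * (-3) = -416 / 15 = -27.73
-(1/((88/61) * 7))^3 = -226981/233744896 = -0.00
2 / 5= 0.40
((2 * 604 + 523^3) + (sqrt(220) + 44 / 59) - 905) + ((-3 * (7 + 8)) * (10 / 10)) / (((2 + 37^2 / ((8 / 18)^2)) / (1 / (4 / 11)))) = 143055985.56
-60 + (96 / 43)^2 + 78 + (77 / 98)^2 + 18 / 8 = 4684373 / 181202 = 25.85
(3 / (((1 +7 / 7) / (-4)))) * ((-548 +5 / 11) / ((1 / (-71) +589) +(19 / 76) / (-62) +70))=636317904 / 127636883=4.99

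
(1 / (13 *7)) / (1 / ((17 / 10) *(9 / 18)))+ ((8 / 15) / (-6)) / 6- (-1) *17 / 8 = 208307 / 98280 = 2.12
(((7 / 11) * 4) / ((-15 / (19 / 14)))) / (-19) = 2 / 165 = 0.01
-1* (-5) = 5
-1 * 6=-6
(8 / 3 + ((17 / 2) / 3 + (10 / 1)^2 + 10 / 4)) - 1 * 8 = 100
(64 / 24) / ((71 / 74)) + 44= 9964 / 213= 46.78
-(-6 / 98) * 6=18 / 49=0.37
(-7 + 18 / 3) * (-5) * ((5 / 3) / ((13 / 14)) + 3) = 23.97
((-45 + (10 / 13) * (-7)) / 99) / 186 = -655 / 239382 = -0.00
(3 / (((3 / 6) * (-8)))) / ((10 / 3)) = -9 / 40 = -0.22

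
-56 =-56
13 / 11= 1.18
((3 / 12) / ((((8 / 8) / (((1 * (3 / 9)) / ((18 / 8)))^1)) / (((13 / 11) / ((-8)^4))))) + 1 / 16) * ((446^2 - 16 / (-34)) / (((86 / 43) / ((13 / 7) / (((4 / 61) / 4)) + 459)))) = 3558016.20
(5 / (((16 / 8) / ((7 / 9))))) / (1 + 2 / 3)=1.17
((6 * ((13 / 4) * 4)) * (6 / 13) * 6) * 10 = 2160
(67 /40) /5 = 67 /200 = 0.34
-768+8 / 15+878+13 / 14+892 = 210727 / 210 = 1003.46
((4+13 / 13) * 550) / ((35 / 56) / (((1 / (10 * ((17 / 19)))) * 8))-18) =-1672000 / 10519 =-158.95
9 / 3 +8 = 11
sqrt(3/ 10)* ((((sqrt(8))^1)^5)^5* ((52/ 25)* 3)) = 21440476741632* sqrt(15)/ 125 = 664308874840.71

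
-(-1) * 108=108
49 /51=0.96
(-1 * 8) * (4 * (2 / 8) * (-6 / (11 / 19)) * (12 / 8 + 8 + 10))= 17784 / 11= 1616.73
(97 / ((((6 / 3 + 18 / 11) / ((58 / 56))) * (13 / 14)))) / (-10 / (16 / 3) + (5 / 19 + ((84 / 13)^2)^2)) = 1291653649 / 75606472270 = 0.02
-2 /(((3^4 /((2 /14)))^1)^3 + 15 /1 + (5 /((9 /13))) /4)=-72 /6562234073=-0.00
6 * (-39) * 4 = -936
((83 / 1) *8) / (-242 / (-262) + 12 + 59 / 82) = 7132688 / 146555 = 48.67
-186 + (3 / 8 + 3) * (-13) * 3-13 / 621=-1578065 / 4968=-317.65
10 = 10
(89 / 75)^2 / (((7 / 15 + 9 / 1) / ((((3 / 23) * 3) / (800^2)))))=23763 / 261280000000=0.00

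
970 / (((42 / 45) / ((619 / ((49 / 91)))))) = 58541925 / 49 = 1194733.16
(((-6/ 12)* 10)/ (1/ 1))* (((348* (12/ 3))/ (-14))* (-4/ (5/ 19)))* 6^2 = -1904256/ 7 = -272036.57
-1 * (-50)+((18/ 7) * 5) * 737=66680/ 7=9525.71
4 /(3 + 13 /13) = 1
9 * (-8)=-72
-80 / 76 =-1.05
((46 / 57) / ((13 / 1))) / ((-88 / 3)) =-23 / 10868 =-0.00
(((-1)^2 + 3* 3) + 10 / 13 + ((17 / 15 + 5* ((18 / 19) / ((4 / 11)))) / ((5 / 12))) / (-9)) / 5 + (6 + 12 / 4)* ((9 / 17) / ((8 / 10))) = 138967847 / 18895500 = 7.35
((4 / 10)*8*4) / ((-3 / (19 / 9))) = -9.01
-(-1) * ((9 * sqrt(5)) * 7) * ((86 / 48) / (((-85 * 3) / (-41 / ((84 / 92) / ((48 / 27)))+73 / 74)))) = 9483349 * sqrt(5) / 271728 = 78.04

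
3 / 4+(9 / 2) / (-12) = 3 / 8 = 0.38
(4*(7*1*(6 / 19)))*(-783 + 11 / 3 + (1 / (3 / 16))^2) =-378448 / 57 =-6639.44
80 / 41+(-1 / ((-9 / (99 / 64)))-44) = -109885 / 2624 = -41.88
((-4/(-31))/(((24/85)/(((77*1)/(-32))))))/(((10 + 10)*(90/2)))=-1309/1071360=-0.00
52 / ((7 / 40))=2080 / 7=297.14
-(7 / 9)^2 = -49 / 81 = -0.60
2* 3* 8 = 48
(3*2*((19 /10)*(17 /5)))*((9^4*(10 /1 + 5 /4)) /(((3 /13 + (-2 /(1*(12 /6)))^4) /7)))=5206881771 /320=16271505.53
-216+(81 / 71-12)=-16107 / 71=-226.86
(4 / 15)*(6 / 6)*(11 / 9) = 0.33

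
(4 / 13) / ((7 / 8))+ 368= 368.35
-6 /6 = -1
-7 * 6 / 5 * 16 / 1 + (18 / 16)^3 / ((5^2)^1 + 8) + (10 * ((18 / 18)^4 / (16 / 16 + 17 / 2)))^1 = -71323091 / 535040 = -133.30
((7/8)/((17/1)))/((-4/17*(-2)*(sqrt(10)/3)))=21*sqrt(10)/640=0.10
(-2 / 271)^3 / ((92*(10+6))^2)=-1 / 5390555299328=-0.00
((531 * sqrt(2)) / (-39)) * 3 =-531 * sqrt(2) / 13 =-57.77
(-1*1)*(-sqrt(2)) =sqrt(2) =1.41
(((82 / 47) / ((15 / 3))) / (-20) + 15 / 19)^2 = 1188249841 / 1993622500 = 0.60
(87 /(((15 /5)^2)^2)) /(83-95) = -29 /324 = -0.09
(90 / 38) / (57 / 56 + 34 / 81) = 204120 / 123899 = 1.65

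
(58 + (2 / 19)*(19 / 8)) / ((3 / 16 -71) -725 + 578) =-932 / 3485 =-0.27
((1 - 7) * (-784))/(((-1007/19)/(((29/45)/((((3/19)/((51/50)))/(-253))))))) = 1857963184/19875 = 93482.42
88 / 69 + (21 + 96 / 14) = 14071 / 483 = 29.13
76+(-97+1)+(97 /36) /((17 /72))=-146 /17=-8.59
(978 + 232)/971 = 1210/971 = 1.25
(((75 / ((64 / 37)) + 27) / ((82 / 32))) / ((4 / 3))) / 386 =13509 / 253216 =0.05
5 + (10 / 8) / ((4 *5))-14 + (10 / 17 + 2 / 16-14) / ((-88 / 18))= -37219 / 5984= -6.22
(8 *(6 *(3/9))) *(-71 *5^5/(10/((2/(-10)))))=71000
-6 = -6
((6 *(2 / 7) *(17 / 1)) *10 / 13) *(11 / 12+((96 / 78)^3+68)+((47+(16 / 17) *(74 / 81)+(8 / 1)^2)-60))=2120123510 / 771147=2749.31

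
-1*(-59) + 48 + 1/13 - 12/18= 4150/39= 106.41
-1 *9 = -9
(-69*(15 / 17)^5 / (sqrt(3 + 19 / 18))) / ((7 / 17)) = -157190625*sqrt(146) / 42679231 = -44.50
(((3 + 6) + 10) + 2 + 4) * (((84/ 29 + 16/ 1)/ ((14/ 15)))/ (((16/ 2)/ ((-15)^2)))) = 11559375/ 812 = 14235.68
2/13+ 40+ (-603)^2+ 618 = 4735473/13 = 364267.15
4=4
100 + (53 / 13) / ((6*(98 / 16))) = 191312 / 1911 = 100.11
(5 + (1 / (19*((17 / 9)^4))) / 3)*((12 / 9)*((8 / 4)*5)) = 317467280 / 4760697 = 66.69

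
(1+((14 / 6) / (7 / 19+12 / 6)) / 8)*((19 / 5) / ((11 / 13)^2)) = 3894943 / 653400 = 5.96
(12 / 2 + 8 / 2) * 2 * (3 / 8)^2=2.81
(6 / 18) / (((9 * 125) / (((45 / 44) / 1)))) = 1 / 3300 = 0.00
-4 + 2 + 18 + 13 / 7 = 125 / 7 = 17.86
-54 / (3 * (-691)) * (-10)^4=260.49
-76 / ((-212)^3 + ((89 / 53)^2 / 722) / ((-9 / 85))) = 1387219032 / 173915796738181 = 0.00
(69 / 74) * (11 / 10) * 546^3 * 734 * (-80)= -9803339233904.43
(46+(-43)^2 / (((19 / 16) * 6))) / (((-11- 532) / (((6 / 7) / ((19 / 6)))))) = -69656 / 457387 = -0.15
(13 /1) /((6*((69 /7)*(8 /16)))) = 91 /207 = 0.44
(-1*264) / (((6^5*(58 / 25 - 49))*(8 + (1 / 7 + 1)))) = 1925 / 24198912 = 0.00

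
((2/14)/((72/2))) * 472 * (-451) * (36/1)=-212872/7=-30410.29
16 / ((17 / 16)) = 256 / 17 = 15.06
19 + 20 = 39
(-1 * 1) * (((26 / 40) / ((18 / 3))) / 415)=-0.00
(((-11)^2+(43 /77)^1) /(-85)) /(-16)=117 /1309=0.09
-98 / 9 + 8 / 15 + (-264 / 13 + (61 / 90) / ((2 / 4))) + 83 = 698 / 13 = 53.69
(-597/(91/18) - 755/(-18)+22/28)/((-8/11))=339449/3276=103.62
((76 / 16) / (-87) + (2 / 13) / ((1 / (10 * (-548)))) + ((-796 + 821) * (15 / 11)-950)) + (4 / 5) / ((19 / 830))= -1724.09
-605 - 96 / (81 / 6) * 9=-669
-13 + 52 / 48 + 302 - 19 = 3253 / 12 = 271.08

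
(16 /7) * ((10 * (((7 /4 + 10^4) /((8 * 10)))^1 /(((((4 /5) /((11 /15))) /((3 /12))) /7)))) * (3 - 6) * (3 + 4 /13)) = -18923311 /416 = -45488.73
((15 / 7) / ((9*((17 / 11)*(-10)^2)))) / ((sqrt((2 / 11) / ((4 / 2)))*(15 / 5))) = 0.00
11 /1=11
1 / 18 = 0.06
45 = 45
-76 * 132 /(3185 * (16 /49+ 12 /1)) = -2508 /9815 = -0.26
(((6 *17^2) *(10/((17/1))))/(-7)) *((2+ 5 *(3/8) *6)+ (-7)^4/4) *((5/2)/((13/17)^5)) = -2221259787225/2599051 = -854642.63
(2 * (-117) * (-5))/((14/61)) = 35685/7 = 5097.86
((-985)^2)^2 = 941336550625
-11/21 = -0.52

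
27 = 27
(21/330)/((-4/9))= -63/440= -0.14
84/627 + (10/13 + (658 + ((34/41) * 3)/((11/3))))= 73475422/111397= 659.58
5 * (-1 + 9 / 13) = -20 / 13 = -1.54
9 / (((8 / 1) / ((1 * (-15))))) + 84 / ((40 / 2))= -507 / 40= -12.68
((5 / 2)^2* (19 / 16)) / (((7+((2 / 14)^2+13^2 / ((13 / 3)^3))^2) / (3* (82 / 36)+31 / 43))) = 375650795975 / 76372606848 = 4.92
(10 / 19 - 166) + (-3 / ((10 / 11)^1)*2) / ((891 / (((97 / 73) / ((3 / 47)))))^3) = -3539193269424351461 / 21388243610682135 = -165.47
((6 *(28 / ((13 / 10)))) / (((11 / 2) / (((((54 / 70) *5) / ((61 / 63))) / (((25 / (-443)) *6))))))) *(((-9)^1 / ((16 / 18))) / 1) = 2798.90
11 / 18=0.61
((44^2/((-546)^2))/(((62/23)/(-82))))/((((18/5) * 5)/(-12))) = 912824/6931197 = 0.13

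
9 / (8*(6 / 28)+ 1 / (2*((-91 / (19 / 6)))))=9828 / 1853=5.30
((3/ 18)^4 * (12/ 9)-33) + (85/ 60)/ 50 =-1602373/ 48600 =-32.97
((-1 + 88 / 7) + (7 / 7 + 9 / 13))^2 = 1456849 / 8281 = 175.93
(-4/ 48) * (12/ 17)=-1/ 17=-0.06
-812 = -812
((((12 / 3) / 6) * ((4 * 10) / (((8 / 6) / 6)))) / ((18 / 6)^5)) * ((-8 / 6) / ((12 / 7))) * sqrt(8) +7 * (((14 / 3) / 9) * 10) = 980 / 27-560 * sqrt(2) / 729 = 35.21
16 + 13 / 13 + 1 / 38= 647 / 38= 17.03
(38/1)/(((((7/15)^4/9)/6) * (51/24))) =831060000/40817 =20360.63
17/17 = 1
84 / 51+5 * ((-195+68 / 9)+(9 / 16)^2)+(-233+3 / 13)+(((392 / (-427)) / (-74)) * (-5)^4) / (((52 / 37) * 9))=-36220860347 / 31060224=-1166.15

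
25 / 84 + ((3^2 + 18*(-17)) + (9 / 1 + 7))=-23579 / 84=-280.70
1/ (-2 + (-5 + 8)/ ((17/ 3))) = -17/ 25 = -0.68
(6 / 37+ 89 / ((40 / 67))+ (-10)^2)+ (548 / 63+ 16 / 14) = 24156473 / 93240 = 259.08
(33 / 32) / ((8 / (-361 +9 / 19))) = -113025 / 2432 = -46.47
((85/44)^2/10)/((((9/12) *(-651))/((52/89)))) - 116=-4879409609/42063714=-116.00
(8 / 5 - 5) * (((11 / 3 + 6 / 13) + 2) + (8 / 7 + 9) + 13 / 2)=-211361 / 2730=-77.42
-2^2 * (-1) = 4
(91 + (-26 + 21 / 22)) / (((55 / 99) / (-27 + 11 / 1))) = -104472 / 55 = -1899.49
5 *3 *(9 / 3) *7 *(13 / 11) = 4095 / 11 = 372.27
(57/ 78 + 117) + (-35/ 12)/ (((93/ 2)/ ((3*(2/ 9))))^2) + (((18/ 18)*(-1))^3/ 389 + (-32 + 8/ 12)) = 204050436553/ 2361851622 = 86.39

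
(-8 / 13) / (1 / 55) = -440 / 13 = -33.85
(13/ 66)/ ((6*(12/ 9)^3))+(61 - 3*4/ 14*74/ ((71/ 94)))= -22.96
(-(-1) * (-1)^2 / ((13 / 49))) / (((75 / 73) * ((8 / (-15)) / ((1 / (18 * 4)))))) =-3577 / 37440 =-0.10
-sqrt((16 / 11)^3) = -64* sqrt(11) / 121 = -1.75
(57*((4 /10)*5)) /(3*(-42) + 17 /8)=-912 /991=-0.92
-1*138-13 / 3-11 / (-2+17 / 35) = -135.07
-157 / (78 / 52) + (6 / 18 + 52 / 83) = -103.71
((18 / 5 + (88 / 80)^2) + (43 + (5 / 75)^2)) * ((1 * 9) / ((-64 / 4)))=-43033 / 1600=-26.90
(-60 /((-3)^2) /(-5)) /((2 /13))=26 /3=8.67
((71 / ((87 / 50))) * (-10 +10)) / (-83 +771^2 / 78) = 0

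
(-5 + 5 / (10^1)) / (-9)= 1 / 2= 0.50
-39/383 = -0.10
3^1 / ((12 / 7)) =7 / 4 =1.75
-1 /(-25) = 1 /25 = 0.04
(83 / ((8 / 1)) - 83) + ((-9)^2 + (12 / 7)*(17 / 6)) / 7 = -23661 / 392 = -60.36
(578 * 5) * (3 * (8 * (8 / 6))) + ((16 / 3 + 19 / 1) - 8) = 277489 / 3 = 92496.33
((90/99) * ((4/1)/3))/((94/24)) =160/517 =0.31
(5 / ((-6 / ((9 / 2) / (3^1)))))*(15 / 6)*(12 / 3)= -25 / 2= -12.50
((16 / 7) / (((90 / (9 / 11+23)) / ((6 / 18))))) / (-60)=-0.00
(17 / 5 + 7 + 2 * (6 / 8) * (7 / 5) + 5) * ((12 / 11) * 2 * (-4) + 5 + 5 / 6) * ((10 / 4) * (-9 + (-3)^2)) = 0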